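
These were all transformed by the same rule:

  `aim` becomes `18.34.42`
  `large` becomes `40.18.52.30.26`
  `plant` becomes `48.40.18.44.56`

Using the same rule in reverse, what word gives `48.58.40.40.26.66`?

a(#1)→18 and i(#9)→34: differences scale by 2, so n = 2·pos + 16. Each letter becomes 2×(its alphabet position, a=1..z=26) + 16.
Reversing it on 48.58.40.40.26.66: 48→(48−16)÷2=16=p, 58→(58−16)÷2=21=u, 40→(40−16)÷2=12=l, 40→(40−16)÷2=12=l, 26→(26−16)÷2=5=e, 66→(66−16)÷2=25=y.

pulley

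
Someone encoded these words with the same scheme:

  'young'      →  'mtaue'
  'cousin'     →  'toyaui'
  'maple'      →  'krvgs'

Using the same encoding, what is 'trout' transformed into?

Two steps: reverse the string, then apply a Caesar shift of +6.
On trout: reverse → tuort; then shift: t+6=z, u+6=a, o+6=u, r+6=x, t+6=z.

zauxz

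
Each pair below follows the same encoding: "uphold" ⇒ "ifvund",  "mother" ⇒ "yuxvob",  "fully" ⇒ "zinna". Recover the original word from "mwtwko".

savage

u(20)→i(8) and p(15)→f(5) fit y≡11x+22 (mod 26); the inverse of 11 mod 26 is 19. Treating letters as 0–25, the rule is x ↦ 11x + 22 (mod 26).
Decoding mwtwko: m(12)→19·(12−22)≡18=s; w(22)→19·(22−22)≡0=a; t(19)→19·(19−22)≡21=v; w(22)→19·(22−22)≡0=a; k(10)→19·(10−22)≡6=g; o(14)→19·(14−22)≡4=e (all mod 26).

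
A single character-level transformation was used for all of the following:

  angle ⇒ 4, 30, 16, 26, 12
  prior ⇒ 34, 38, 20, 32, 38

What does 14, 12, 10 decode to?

a(#1)→4 and n(#14)→30: differences scale by 2, so n = 2·pos + 2. With a=1..z=26, the number is 2·pos + 2.
Undoing it on 14, 12, 10: 14→(14−2)÷2=6=f, 12→(12−2)÷2=5=e, 10→(10−2)÷2=4=d.

fed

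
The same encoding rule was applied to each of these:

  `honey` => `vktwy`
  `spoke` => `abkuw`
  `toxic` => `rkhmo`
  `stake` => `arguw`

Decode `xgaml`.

Treating letters as 0–25, the rule is x ↦ 17x + 6 (mod 26).
Decoding xgaml: x(23)→23·(23−6)≡1=b; g(6)→23·(6−6)≡0=a; a(0)→23·(0−6)≡18=s; m(12)→23·(12−6)≡8=i; l(11)→23·(11−6)≡11=l (all mod 26).

basil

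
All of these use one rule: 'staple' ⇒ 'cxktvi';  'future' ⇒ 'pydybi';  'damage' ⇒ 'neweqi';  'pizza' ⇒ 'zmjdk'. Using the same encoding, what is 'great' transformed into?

The shifts repeat in a cycle of length 2: positions 0,1,… shift by +10, +4, then the pattern repeats.
For great: g+10=q, r+4=v, e+10=o, a+4=e, t+10=d.

qvoed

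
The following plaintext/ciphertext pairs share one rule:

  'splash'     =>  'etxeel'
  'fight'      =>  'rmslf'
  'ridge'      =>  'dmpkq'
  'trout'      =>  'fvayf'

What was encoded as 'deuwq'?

Shifts by position in splash: pos 0: s→e (+12), pos 1: p→t (+4), pos 2: l→x (+12), pos 3: a→e (+4) — repeating every 2. It's a Vigenère-style cipher with numeric key [12,4]: position i shifts by key[i mod 2].
Decoding deuwq: d−12=r, e−4=a, u−12=i, w−4=s, q−12=e.

raise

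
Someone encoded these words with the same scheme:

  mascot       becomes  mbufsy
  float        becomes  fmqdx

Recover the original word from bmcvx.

Letter i (0-indexed) is shifted by i+0, so successive shifts are 0, 1, 2, ….
Undoing it on bmcvx: b−0=b, m−1=l, c−2=a, v−3=s, x−4=t.

blast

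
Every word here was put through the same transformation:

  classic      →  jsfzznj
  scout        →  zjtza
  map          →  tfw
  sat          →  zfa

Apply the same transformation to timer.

antjy

The shift depends on letter class: consonant c→j is +7, but vowel a→f is +5. Vowels shift forward by 5 and consonants shift forward by 7.
For timer: t(cons)+7=a, i(vowel)+5=n, m(cons)+7=t, e(vowel)+5=j, r(cons)+7=y.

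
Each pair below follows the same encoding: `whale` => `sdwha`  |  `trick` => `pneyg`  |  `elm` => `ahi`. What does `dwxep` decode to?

habit

Compare letters: w→s is +22, h→d is +22, a→w is +22 — a constant shift. It's a constant shift of +22 (ROT22).
Reversing it on dwxep: d−22=h, w−22=a, x−22=b, e−22=i, p−22=t.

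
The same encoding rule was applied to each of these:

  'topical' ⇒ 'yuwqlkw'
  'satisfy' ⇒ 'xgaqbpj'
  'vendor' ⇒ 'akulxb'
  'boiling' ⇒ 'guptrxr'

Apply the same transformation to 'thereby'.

Each letter shifts forward by (position + 5), i.e. 5, 6, 7, … — the shift grows by one for each successive letter.
Applying it to thereby: t+5=y, h+6=n, e+7=l, r+8=z, e+9=n, b+10=l, y+11=j.

ynlznlj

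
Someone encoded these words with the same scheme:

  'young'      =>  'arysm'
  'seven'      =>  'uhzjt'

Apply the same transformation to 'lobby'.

nrfge

In young: y→a is +2, o→r is +3, u→y is +4, n→s is +5 — the shift increases by 1 each position. Each letter shifts forward by (position + 2), i.e. 2, 3, 4, … — the shift grows by one for each successive letter.
For lobby: l+2=n, o+3=r, b+4=f, b+5=g, y+6=e.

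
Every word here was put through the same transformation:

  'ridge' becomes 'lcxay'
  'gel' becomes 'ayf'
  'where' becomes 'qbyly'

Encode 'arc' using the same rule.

Compare letters: r→l is +20, i→c is +20, d→x is +20 — a constant shift. This is a Caesar cipher with shift 20.
Applying it to arc: a+20=u, r+20=l, c+20=w.

ulw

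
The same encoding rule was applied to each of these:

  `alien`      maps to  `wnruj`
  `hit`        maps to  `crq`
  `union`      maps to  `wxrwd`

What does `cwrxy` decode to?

The output letters match the input read backwards, each shifted +9: alien reversed is neila. The word is reversed, then every letter is shifted forward by 9.
Decoding cwrxy: shift back: c−9=t, w−9=n, r−9=i, x−9=o, y−9=p → tniop; then reverse → point.

point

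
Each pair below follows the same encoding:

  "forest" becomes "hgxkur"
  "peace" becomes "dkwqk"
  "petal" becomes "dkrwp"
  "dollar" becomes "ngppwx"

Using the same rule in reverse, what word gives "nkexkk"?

degree

Treating letters as 0–25, the rule is x ↦ 23x + 22 (mod 26).
Undoing it on nkexkk: n(13)→17·(13−22)≡3=d; k(10)→17·(10−22)≡4=e; e(4)→17·(4−22)≡6=g; x(23)→17·(23−22)≡17=r; k(10)→17·(10−22)≡4=e; k(10)→17·(10−22)≡4=e (all mod 26).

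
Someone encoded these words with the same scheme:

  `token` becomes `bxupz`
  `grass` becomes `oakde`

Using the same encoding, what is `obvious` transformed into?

The shift increases by 1 at each position, starting from +8: 8, 9, 10, ….
For obvious: o+8=w, b+9=k, v+10=f, i+11=t, o+12=a, u+13=h, s+14=g.

wkftahg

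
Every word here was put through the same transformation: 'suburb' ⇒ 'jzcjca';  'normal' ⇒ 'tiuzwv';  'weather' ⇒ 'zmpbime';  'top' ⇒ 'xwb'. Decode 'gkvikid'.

The output letters match the input read backwards, each shifted +8: suburb reversed is brubus. Two steps: reverse the string, then apply a Caesar shift of +8.
Reversing it on gkvikid: shift back: g−8=y, k−8=c, v−8=n, i−8=a, k−8=c, i−8=a, d−8=v → ycnacav; then reverse → vacancy.

vacancy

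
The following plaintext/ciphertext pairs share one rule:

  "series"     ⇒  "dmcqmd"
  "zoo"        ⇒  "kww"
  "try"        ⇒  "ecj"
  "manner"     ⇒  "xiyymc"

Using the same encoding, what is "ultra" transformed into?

cweci

The shift depends on letter class: consonant s→d is +11, but vowel e→m is +8. Two shifts are in play — +8 for a/e/i/o/u, +11 for every other letter.
On ultra: u(vowel)+8=c, l(cons)+11=w, t(cons)+11=e, r(cons)+11=c, a(vowel)+8=i.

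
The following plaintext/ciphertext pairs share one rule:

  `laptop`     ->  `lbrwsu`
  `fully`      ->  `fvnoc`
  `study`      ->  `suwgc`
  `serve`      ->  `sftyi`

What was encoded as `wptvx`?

Letter i (0-indexed) is shifted by i+0, so successive shifts are 0, 1, 2, ….
Decoding wptvx: w−0=w, p−1=o, t−2=r, v−3=s, x−4=t.

worst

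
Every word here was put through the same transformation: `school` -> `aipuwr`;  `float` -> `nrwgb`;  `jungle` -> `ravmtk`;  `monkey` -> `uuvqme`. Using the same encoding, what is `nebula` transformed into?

vkjatg

A repeating key of period 2 is used — shifts +8, +6 over and over.
Applying it to nebula: n+8=v, e+6=k, b+8=j, u+6=a, l+8=t, a+6=g.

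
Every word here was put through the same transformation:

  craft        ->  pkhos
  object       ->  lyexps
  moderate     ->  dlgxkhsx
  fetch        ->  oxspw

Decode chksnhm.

partial

c(2)→p(15) and r(17)→k(10) fit y≡17x+7 (mod 26); the inverse of 17 mod 26 is 23. Each letter's alphabet position (a=0..z=25) is mapped through 17·x+7 mod 26 — an affine cipher.
Decoding chksnhm: c(2)→23·(2−7)≡15=p; h(7)→23·(7−7)≡0=a; k(10)→23·(10−7)≡17=r; s(18)→23·(18−7)≡19=t; n(13)→23·(13−7)≡8=i; h(7)→23·(7−7)≡0=a; m(12)→23·(12−7)≡11=l (all mod 26).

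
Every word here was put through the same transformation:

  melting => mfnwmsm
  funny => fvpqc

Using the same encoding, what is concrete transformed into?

cppfvjzl

In melting: m→m is +0, e→f is +1, l→n is +2, t→w is +3 — the shift increases by 1 each position. Letter i (0-indexed) is shifted by i+0, so successive shifts are 0, 1, 2, ….
Applying it to concrete: c+0=c, o+1=p, n+2=p, c+3=f, r+4=v, e+5=j, t+6=z, e+7=l.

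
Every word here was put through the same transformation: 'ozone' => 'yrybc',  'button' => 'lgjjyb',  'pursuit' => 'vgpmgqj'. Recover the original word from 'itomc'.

chase

o(14)→y(24) and z(25)→r(17) fit y≡23x+14 (mod 26); the inverse of 23 mod 26 is 17. Each letter's alphabet position (a=0..z=25) is mapped through 23·x+14 mod 26 — an affine cipher.
Undoing it on itomc: i(8)→17·(8−14)≡2=c; t(19)→17·(19−14)≡7=h; o(14)→17·(14−14)≡0=a; m(12)→17·(12−14)≡18=s; c(2)→17·(2−14)≡4=e (all mod 26).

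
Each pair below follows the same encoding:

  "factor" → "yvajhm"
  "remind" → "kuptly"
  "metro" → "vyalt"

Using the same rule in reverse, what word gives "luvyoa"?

throne

The output letters match the input read backwards, each shifted +7: factor reversed is rotcaf. The word is reversed, then every letter is shifted forward by 7.
Decoding luvyoa: shift back: l−7=e, u−7=n, v−7=o, y−7=r, o−7=h, a−7=t → enorht; then reverse → throne.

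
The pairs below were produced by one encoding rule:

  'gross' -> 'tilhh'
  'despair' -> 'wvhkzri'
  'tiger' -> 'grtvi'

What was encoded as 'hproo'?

Each letter is replaced by its mirror in the alphabet: a↔z, b↔y, c↔x, and so on (the Atbash cipher).
Decoding hproo: h↔s, p↔k, r↔i, o↔l, o↔l.

skill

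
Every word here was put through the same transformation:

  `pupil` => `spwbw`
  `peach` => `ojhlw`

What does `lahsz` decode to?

slate

The output letters match the input read backwards, each shifted +7: pupil reversed is lipup. Two steps: reverse the string, then apply a Caesar shift of +7.
Reversing it on lahsz: shift back: l−7=e, a−7=t, h−7=a, s−7=l, z−7=s → etals; then reverse → slate.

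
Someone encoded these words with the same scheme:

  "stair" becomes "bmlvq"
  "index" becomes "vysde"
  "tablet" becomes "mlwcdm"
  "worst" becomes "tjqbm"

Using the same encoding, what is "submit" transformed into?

bxwnvm

s(18)→b(1) and t(19)→m(12) fit y≡11x+11 (mod 26); the inverse of 11 mod 26 is 19. Treating letters as 0–25, the rule is x ↦ 11x + 11 (mod 26).
For submit: s(18)→11·18+11≡1=b; u(20)→11·20+11≡23=x; b(1)→11·1+11≡22=w; m(12)→11·12+11≡13=n; i(8)→11·8+11≡21=v; t(19)→11·19+11≡12=m (all mod 26).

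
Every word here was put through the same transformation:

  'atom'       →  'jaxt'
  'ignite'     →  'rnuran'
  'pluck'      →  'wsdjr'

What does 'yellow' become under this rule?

fnssxd

The shift depends on letter class: consonant t→a is +7, but vowel a→j is +9. Vowels shift forward by 9 and consonants shift forward by 7.
On yellow: y(cons)+7=f, e(vowel)+9=n, l(cons)+7=s, l(cons)+7=s, o(vowel)+9=x, w(cons)+7=d.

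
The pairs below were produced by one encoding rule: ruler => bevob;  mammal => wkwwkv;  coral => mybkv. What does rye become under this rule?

Compare letters: r→b is +10, u→e is +10, l→v is +10 — a constant shift. This is a Caesar cipher with shift 10.
Applying it to rye: r+10=b, y+10=i, e+10=o.

bio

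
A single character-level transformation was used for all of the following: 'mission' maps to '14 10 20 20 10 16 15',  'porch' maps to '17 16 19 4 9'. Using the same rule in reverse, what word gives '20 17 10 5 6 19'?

m is letter #13 and maps to 14: an offset of 1. Letters become their 1-based position plus 1 (so a→2, b→3, …).
Decoding 20 17 10 5 6 19: 20→(20−1)÷1=19=s, 17→(17−1)÷1=16=p, 10→(10−1)÷1=9=i, 5→(5−1)÷1=4=d, 6→(6−1)÷1=5=e, 19→(19−1)÷1=18=r.

spider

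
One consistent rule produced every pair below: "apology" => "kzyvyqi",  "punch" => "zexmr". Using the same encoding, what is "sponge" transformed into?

Compare letters: a→k is +10, p→z is +10, o→y is +10 — a constant shift. Each letter is shifted forward by 10 in the alphabet (a Caesar shift of +10).
On sponge: s+10=c, p+10=z, o+10=y, n+10=x, g+10=q, e+10=o.

czyxqo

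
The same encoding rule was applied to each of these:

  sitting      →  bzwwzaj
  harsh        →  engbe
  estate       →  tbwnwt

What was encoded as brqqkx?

supply

s(18)→b(1) and i(8)→z(25) fit y≡21x+13 (mod 26); the inverse of 21 mod 26 is 5. Each letter's alphabet position (a=0..z=25) is mapped through 21·x+13 mod 26 — an affine cipher.
Undoing it on brqqkx: b(1)→5·(1−13)≡18=s; r(17)→5·(17−13)≡20=u; q(16)→5·(16−13)≡15=p; q(16)→5·(16−13)≡15=p; k(10)→5·(10−13)≡11=l; x(23)→5·(23−13)≡24=y (all mod 26).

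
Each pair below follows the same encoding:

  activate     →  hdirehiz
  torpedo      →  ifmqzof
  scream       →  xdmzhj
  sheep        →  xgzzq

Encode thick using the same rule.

igrdn

This is an affine cipher: with a=0,…,z=25, each position x becomes (11x+7) mod 26.
On thick: t(19)→11·19+7≡8=i; h(7)→11·7+7≡6=g; i(8)→11·8+7≡17=r; c(2)→11·2+7≡3=d; k(10)→11·10+7≡13=n (all mod 26).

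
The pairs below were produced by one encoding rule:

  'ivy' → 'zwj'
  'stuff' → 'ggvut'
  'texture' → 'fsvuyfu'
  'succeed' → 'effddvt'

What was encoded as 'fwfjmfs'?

The output letters match the input read backwards, each shifted +1: ivy reversed is yvi. Two steps: reverse the string, then apply a Caesar shift of +1.
Reversing it on fwfjmfs: shift back: f−1=e, w−1=v, f−1=e, j−1=i, m−1=l, f−1=e, s−1=r → eveiler; then reverse → relieve.

relieve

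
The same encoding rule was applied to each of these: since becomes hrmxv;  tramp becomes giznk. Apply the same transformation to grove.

tilev

Each pair mirrors across the alphabet (s↔h, i↔r, n↔m): positions sum to 25. This is the alphabet-reversal cipher (Atbash): a becomes z, b becomes y, etc.
For grove: g↔t, r↔i, o↔l, v↔e, e↔v.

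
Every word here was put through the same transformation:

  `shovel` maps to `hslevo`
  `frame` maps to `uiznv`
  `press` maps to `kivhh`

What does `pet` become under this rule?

Each pair mirrors across the alphabet (s↔h, h↔s, o↔l): positions sum to 25. This is the alphabet-reversal cipher (Atbash): a becomes z, b becomes y, etc.
Applying it to pet: p↔k, e↔v, t↔g.

kvg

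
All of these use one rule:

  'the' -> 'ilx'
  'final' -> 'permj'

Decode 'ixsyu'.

quote

The output letters match the input read backwards, each shifted +4: the reversed is eht. Two steps: reverse the string, then apply a Caesar shift of +4.
Reversing it on ixsyu: shift back: i−4=e, x−4=t, s−4=o, y−4=u, u−4=q → etouq; then reverse → quote.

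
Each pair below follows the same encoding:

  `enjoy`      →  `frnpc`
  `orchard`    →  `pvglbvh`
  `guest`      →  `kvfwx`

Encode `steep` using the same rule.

wxfft

Vowels shift forward by 1 and consonants shift forward by 4.
For steep: s(cons)+4=w, t(cons)+4=x, e(vowel)+1=f, e(vowel)+1=f, p(cons)+4=t.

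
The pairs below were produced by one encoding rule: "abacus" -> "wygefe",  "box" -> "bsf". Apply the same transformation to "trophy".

cltsvx

The output letters match the input read backwards, each shifted +4: abacus reversed is sucaba. Read the word backwards and shift each letter +4.
On trophy: reverse → yhport; then shift: y+4=c, h+4=l, p+4=t, o+4=s, r+4=v, t+4=x.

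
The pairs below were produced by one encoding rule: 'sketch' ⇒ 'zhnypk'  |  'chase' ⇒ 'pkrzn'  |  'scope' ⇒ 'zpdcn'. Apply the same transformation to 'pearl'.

cnrag

s(18)→z(25) and k(10)→h(7) fit y≡25x+17 (mod 26); the inverse of 25 mod 26 is 25. This is an affine cipher: with a=0,…,z=25, each position x becomes (25x+17) mod 26.
On pearl: p(15)→25·15+17≡2=c; e(4)→25·4+17≡13=n; a(0)→25·0+17≡17=r; r(17)→25·17+17≡0=a; l(11)→25·11+17≡6=g (all mod 26).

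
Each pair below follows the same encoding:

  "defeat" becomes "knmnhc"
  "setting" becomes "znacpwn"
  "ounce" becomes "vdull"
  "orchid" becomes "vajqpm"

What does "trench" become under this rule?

aalwjq

The shifts repeat in a cycle of length 2: positions 0,1,… shift by +7, +9, then the pattern repeats.
On trench: t+7=a, r+9=a, e+7=l, n+9=w, c+7=j, h+9=q.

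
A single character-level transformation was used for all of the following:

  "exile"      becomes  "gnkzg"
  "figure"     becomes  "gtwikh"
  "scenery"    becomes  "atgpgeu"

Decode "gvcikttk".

irrigate

The output letters match the input read backwards, each shifted +2: exile reversed is elixe. Read the word backwards and shift each letter +2.
Decoding gvcikttk: shift back: g−2=e, v−2=t, c−2=a, i−2=g, k−2=i, t−2=r, t−2=r, k−2=i → etagirri; then reverse → irrigate.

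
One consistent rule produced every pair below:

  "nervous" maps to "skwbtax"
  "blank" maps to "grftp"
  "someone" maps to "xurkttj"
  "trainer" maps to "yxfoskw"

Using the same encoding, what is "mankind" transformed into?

Shifts by position in nervous: pos 0: n→s (+5), pos 1: e→k (+6), pos 2: r→w (+5), pos 3: v→b (+6) — repeating every 2. A repeating key of period 2 is used — shifts +5, +6 over and over.
Applying it to mankind: m+5=r, a+6=g, n+5=s, k+6=q, i+5=n, n+6=t, d+5=i.

rgsqnti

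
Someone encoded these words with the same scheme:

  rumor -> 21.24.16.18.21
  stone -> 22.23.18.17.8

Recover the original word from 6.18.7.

cod

The number is (letter's place in the alphabet, a=1) + 3.
Reversing it on 6.18.7: 6→(6−3)÷1=3=c, 18→(18−3)÷1=15=o, 7→(7−3)÷1=4=d.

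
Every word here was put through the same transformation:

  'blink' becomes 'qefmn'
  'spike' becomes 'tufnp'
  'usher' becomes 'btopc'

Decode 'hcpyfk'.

b(1)→q(16) and l(11)→e(4) fit y≡17x+25 (mod 26); the inverse of 17 mod 26 is 23. Treating letters as 0–25, the rule is x ↦ 17x + 25 (mod 26).
Reversing it on hcpyfk: h(7)→23·(7−25)≡2=c; c(2)→23·(2−25)≡17=r; p(15)→23·(15−25)≡4=e; y(24)→23·(24−25)≡3=d; f(5)→23·(5−25)≡8=i; k(10)→23·(10−25)≡19=t (all mod 26).

credit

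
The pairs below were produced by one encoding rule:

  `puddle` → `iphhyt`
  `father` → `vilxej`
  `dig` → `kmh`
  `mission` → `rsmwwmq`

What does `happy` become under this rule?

The output letters match the input read backwards, each shifted +4: puddle reversed is elddup. The word is reversed, then every letter is shifted forward by 4.
On happy: reverse → yppah; then shift: y+4=c, p+4=t, p+4=t, a+4=e, h+4=l.

cttel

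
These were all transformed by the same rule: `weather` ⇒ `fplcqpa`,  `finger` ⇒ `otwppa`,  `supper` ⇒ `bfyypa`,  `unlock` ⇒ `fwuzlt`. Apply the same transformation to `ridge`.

atmpp

The rule splits by letter class: vowels +11, consonants +9.
Applying it to ridge: r(cons)+9=a, i(vowel)+11=t, d(cons)+9=m, g(cons)+9=p, e(vowel)+11=p.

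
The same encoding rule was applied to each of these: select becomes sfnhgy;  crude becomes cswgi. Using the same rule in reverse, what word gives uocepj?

In select: s→s is +0, e→f is +1, l→n is +2, e→h is +3 — the shift increases by 1 each position. Letter i (0-indexed) is shifted by i+0, so successive shifts are 0, 1, 2, ….
Decoding uocepj: u−0=u, o−1=n, c−2=a, e−3=b, p−4=l, j−5=e.

unable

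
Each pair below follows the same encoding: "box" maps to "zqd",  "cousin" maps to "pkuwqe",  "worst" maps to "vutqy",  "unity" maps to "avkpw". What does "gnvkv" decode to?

title

The word is reversed, then every letter is shifted forward by 2.
Reversing it on gnvkv: shift back: g−2=e, n−2=l, v−2=t, k−2=i, v−2=t → eltit; then reverse → title.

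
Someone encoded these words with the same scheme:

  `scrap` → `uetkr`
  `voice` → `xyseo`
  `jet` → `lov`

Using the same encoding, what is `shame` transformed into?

ujkoo

Vowels shift forward by 10 and consonants shift forward by 2.
On shame: s(cons)+2=u, h(cons)+2=j, a(vowel)+10=k, m(cons)+2=o, e(vowel)+10=o.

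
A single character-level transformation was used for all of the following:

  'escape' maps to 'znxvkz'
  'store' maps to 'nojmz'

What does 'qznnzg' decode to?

It's a constant shift of +21 (ROT21).
Decoding qznnzg: q−21=v, z−21=e, n−21=s, n−21=s, z−21=e, g−21=l.

vessel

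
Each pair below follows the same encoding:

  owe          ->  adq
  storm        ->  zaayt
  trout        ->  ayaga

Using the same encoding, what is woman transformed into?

datmu

The rule splits by letter class: vowels +12, consonants +7.
For woman: w(cons)+7=d, o(vowel)+12=a, m(cons)+7=t, a(vowel)+12=m, n(cons)+7=u.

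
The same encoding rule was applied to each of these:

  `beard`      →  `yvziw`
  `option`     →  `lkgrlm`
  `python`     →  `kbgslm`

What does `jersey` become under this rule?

qvihvb

Each pair mirrors across the alphabet (b↔y, e↔v, a↔z): positions sum to 25. This is the alphabet-reversal cipher (Atbash): a becomes z, b becomes y, etc.
For jersey: j↔q, e↔v, r↔i, s↔h, e↔v, y↔b.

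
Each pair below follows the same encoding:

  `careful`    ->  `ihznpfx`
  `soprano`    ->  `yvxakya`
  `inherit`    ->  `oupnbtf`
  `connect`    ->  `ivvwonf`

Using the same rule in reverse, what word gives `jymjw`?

dream

In careful: c→i is +6, a→h is +7, r→z is +8, e→n is +9 — the shift increases by 1 each position. The shift increases by 1 at each position, starting from +6: 6, 7, 8, ….
Undoing it on jymjw: j−6=d, y−7=r, m−8=e, j−9=a, w−10=m.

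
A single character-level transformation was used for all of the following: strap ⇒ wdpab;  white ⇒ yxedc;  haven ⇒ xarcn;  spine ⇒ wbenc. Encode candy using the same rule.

oanvm

s(18)→w(22) and t(19)→d(3) fit y≡7x+0 (mod 26); the inverse of 7 mod 26 is 15. This is an affine cipher: with a=0,…,z=25, each position x becomes (7x+0) mod 26.
On candy: c(2)→7·2+0≡14=o; a(0)→7·0+0≡0=a; n(13)→7·13+0≡13=n; d(3)→7·3+0≡21=v; y(24)→7·24+0≡12=m (all mod 26).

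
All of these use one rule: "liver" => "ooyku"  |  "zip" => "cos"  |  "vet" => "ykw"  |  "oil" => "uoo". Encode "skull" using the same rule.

vnaoo

The shift depends on letter class: consonant l→o is +3, but vowel i→o is +6. The rule splits by letter class: vowels +6, consonants +3.
For skull: s(cons)+3=v, k(cons)+3=n, u(vowel)+6=a, l(cons)+3=o, l(cons)+3=o.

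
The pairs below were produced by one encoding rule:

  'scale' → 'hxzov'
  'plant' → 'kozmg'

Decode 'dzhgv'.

This is the alphabet-reversal cipher (Atbash): a becomes z, b becomes y, etc.
Undoing it on dzhgv: d↔w, z↔a, h↔s, g↔t, v↔e.

waste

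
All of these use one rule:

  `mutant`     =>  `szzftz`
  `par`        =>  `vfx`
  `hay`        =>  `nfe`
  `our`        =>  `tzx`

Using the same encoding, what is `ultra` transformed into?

zrzxf

The shift depends on letter class: consonant m→s is +6, but vowel u→z is +5. The rule splits by letter class: vowels +5, consonants +6.
Applying it to ultra: u(vowel)+5=z, l(cons)+6=r, t(cons)+6=z, r(cons)+6=x, a(vowel)+5=f.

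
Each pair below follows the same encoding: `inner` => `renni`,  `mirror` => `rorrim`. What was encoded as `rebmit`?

The output letters match the input read backwards: inner reversed is renni. It's just the letters in reverse order.
Reversing it on rebmit: then reverse → timber.

timber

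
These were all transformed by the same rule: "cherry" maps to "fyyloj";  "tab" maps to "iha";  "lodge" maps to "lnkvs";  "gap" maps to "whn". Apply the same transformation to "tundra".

The output letters match the input read backwards, each shifted +7: cherry reversed is yrrehc. Read the word backwards and shift each letter +7.
On tundra: reverse → ardnut; then shift: a+7=h, r+7=y, d+7=k, n+7=u, u+7=b, t+7=a.

hykuba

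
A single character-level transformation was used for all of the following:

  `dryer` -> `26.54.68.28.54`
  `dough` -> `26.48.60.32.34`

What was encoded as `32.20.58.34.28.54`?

d(#4)→26 and r(#18)→54: differences scale by 2, so n = 2·pos + 18. With a=1..z=26, the number is 2·pos + 18.
Decoding 32.20.58.34.28.54: 32→(32−18)÷2=7=g, 20→(20−18)÷2=1=a, 58→(58−18)÷2=20=t, 34→(34−18)÷2=8=h, 28→(28−18)÷2=5=e, 54→(54−18)÷2=18=r.

gather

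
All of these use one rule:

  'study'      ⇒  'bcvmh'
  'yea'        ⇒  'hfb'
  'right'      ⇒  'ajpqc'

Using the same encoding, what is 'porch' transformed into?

ypalq

The shift depends on letter class: consonant s→b is +9, but vowel u→v is +1. The rule splits by letter class: vowels +1, consonants +9.
Applying it to porch: p(cons)+9=y, o(vowel)+1=p, r(cons)+9=a, c(cons)+9=l, h(cons)+9=q.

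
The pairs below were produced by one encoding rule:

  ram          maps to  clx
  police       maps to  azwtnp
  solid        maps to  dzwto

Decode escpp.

three

Compare letters: r→c is +11, a→l is +11, m→x is +11 — a constant shift. This is a Caesar cipher with shift 11.
Reversing it on escpp: e−11=t, s−11=h, c−11=r, p−11=e, p−11=e.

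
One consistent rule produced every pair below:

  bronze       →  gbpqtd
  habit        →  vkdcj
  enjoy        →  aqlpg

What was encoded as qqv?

too

The output letters match the input read backwards, each shifted +2: bronze reversed is eznorb. Read the word backwards and shift each letter +2.
Decoding qqv: shift back: q−2=o, q−2=o, v−2=t → oot; then reverse → too.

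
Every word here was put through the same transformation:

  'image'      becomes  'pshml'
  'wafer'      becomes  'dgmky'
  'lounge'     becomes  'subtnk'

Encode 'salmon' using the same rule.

A repeating key of period 2 is used — shifts +7, +6 over and over.
For salmon: s+7=z, a+6=g, l+7=s, m+6=s, o+7=v, n+6=t.

zgssvt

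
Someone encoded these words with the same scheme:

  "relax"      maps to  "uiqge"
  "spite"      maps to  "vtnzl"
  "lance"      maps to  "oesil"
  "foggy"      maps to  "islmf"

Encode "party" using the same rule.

Letter i (0-indexed) is shifted by i+3, so successive shifts are 3, 4, 5, ….
On party: p+3=s, a+4=e, r+5=w, t+6=z, y+7=f.

sewzf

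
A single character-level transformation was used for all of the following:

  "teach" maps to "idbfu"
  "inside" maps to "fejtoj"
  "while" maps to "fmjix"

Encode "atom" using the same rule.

npub

Two steps: reverse the string, then apply a Caesar shift of +1.
On atom: reverse → mota; then shift: m+1=n, o+1=p, t+1=u, a+1=b.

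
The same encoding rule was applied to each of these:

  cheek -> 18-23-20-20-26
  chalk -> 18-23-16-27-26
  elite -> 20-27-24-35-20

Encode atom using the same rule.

Each letter is replaced by its alphabet position (a=1..z=26) + 15.
On atom: a=1→16, t=20→35, o=15→30, m=13→28.

16-35-30-28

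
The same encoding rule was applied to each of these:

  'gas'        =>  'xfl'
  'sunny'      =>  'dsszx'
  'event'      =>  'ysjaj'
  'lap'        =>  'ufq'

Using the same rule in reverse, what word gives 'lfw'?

Two steps: reverse the string, then apply a Caesar shift of +5.
Reversing it on lfw: shift back: l−5=g, f−5=a, w−5=r → gar; then reverse → rag.

rag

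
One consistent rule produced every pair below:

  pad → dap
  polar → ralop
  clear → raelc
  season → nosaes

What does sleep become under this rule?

The output letters match the input read backwards: pad reversed is dap. It's just the letters in reverse order.
For sleep: reverse → peels.

peels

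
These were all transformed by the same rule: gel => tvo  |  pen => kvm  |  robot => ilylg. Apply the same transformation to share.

Each pair mirrors across the alphabet (g↔t, e↔v, l↔o): positions sum to 25. This is the alphabet-reversal cipher (Atbash): a becomes z, b becomes y, etc.
On share: s↔h, h↔s, a↔z, r↔i, e↔v.

hsziv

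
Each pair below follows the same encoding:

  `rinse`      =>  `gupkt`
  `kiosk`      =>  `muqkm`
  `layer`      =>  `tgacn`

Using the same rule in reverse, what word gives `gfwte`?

The output letters match the input read backwards, each shifted +2: rinse reversed is esnir. Read the word backwards and shift each letter +2.
Decoding gfwte: shift back: g−2=e, f−2=d, w−2=u, t−2=r, e−2=c → edurc; then reverse → crude.

crude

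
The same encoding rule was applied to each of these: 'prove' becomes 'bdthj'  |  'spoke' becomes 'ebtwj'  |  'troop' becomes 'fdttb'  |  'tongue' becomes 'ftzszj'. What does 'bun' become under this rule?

Vowels shift forward by 5 and consonants shift forward by 12.
On bun: b(cons)+12=n, u(vowel)+5=z, n(cons)+12=z.

nzz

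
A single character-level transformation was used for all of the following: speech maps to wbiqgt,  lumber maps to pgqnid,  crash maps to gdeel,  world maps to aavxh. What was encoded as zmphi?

valve

Shifts by position in speech: pos 0: s→w (+4), pos 1: p→b (+12), pos 2: e→i (+4), pos 3: e→q (+12) — repeating every 2. The shifts repeat in a cycle of length 2: positions 0,1,… shift by +4, +12, then the pattern repeats.
Undoing it on zmphi: z−4=v, m−12=a, p−4=l, h−12=v, i−4=e.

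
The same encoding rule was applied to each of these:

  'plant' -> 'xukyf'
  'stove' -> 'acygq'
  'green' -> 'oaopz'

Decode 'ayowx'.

spell

In plant: p→x is +8, l→u is +9, a→k is +10, n→y is +11 — the shift increases by 1 each position. The shift increases by 1 at each position, starting from +8: 8, 9, 10, ….
Undoing it on ayowx: a−8=s, y−9=p, o−10=e, w−11=l, x−12=l.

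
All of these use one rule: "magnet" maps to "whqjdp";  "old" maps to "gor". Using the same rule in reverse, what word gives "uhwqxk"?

The word is reversed, then every letter is shifted forward by 3.
Reversing it on uhwqxk: shift back: u−3=r, h−3=e, w−3=t, q−3=n, x−3=u, k−3=h → retnuh; then reverse → hunter.

hunter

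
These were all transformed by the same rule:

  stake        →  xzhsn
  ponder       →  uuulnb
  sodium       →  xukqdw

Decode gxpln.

In stake: s→x is +5, t→z is +6, a→h is +7, k→s is +8 — the shift increases by 1 each position. Letter i (0-indexed) is shifted by i+5, so successive shifts are 5, 6, 7, ….
Decoding gxpln: g−5=b, x−6=r, p−7=i, l−8=d, n−9=e.

bride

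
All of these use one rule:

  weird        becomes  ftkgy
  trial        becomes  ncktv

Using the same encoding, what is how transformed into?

The output letters match the input read backwards, each shifted +2: weird reversed is driew. Read the word backwards and shift each letter +2.
On how: reverse → woh; then shift: w+2=y, o+2=q, h+2=j.

yqj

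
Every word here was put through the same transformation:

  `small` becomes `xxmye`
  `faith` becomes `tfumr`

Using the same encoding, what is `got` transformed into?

Two steps: reverse the string, then apply a Caesar shift of +12.
For got: reverse → tog; then shift: t+12=f, o+12=a, g+12=s.

fas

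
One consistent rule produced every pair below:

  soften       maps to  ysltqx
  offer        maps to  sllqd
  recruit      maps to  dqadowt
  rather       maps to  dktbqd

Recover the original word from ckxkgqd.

s(18)→y(24) and o(14)→s(18) fit y≡21x+10 (mod 26); the inverse of 21 mod 26 is 5. This is an affine cipher: with a=0,…,z=25, each position x becomes (21x+10) mod 26.
Reversing it on ckxkgqd: c(2)→5·(2−10)≡12=m; k(10)→5·(10−10)≡0=a; x(23)→5·(23−10)≡13=n; k(10)→5·(10−10)≡0=a; g(6)→5·(6−10)≡6=g; q(16)→5·(16−10)≡4=e; d(3)→5·(3−10)≡17=r (all mod 26).

manager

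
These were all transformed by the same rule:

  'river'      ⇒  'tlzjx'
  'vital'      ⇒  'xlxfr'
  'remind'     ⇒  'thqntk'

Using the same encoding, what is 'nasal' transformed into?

In river: r→t is +2, i→l is +3, v→z is +4, e→j is +5 — the shift increases by 1 each position. Letter i (0-indexed) is shifted by i+2, so successive shifts are 2, 3, 4, ….
On nasal: n+2=p, a+3=d, s+4=w, a+5=f, l+6=r.

pdwfr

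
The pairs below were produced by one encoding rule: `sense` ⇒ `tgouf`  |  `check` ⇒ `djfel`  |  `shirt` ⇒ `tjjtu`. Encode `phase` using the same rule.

qjbuf

Shifts by position in sense: pos 0: s→t (+1), pos 1: e→g (+2), pos 2: n→o (+1), pos 3: s→u (+2) — repeating every 2. It's a Vigenère-style cipher with numeric key [1,2]: position i shifts by key[i mod 2].
For phase: p+1=q, h+2=j, a+1=b, s+2=u, e+1=f.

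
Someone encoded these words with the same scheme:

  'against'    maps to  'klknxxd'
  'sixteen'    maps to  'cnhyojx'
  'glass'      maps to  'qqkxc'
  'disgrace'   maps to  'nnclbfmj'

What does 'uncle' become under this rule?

esmqo

Shifts by position in against: pos 0: a→k (+10), pos 1: g→l (+5), pos 2: a→k (+10), pos 3: i→n (+5) — repeating every 2. It's a Vigenère-style cipher with numeric key [10,5]: position i shifts by key[i mod 2].
On uncle: u+10=e, n+5=s, c+10=m, l+5=q, e+10=o.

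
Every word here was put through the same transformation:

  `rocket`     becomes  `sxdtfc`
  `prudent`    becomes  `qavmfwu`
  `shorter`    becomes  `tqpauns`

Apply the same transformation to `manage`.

njojhn

Shifts by position in rocket: pos 0: r→s (+1), pos 1: o→x (+9), pos 2: c→d (+1), pos 3: k→t (+9) — repeating every 2. The shifts repeat in a cycle of length 2: positions 0,1,… shift by +1, +9, then the pattern repeats.
For manage: m+1=n, a+9=j, n+1=o, a+9=j, g+1=h, e+9=n.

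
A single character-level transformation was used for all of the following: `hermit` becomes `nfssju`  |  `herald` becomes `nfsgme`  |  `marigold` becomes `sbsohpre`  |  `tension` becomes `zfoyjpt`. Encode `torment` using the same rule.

Shifts by position in hermit: pos 0: h→n (+6), pos 1: e→f (+1), pos 2: r→s (+1), pos 3: m→s (+6), pos 4: i→j (+1), pos 5: t→u (+1) — repeating every 3. A repeating key of period 3 is used — shifts +6, +1, +1 over and over.
For torment: t+6=z, o+1=p, r+1=s, m+6=s, e+1=f, n+1=o, t+6=z.

zpssfoz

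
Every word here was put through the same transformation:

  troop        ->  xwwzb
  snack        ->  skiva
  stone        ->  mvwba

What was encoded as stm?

Two steps: reverse the string, then apply a Caesar shift of +8.
Undoing it on stm: shift back: s−8=k, t−8=l, m−8=e → kle; then reverse → elk.

elk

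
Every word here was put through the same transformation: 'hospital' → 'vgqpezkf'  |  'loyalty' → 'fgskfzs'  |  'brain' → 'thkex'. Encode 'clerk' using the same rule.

cfuhw

h(7)→v(21) and o(14)→g(6) fit y≡9x+10 (mod 26); the inverse of 9 mod 26 is 3. This is an affine cipher: with a=0,…,z=25, each position x becomes (9x+10) mod 26.
For clerk: c(2)→9·2+10≡2=c; l(11)→9·11+10≡5=f; e(4)→9·4+10≡20=u; r(17)→9·17+10≡7=h; k(10)→9·10+10≡22=w (all mod 26).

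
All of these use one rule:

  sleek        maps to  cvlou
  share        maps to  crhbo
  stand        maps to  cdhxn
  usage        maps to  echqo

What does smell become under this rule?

cwlvv

It's a Vigenère-style cipher with numeric key [10,10,7]: position i shifts by key[i mod 3].
Applying it to smell: s+10=c, m+10=w, e+7=l, l+10=v, l+10=v.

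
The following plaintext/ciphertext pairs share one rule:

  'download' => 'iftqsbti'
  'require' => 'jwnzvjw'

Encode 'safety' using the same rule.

Read the word backwards and shift each letter +5.
On safety: reverse → ytefas; then shift: y+5=d, t+5=y, e+5=j, f+5=k, a+5=f, s+5=x.

dyjkfx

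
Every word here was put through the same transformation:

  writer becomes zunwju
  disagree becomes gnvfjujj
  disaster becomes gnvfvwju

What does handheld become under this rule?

The shift depends on letter class: consonant w→z is +3, but vowel i→n is +5. Two shifts are in play — +5 for a/e/i/o/u, +3 for every other letter.
Applying it to handheld: h(cons)+3=k, a(vowel)+5=f, n(cons)+3=q, d(cons)+3=g, h(cons)+3=k, e(vowel)+5=j, l(cons)+3=o, d(cons)+3=g.

kfqgkjog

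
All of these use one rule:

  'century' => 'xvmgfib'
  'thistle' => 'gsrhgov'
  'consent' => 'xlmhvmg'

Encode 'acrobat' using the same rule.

Each letter is replaced by its mirror in the alphabet: a↔z, b↔y, c↔x, and so on (the Atbash cipher).
For acrobat: a↔z, c↔x, r↔i, o↔l, b↔y, a↔z, t↔g.

zxilyzg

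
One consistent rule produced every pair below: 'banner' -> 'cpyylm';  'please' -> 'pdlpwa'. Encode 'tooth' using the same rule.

sezze

The output letters match the input read backwards, each shifted +11: banner reversed is rennab. Two steps: reverse the string, then apply a Caesar shift of +11.
For tooth: reverse → htoot; then shift: h+11=s, t+11=e, o+11=z, o+11=z, t+11=e.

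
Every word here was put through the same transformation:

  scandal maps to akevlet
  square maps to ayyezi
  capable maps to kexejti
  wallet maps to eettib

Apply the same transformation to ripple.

zmxxti

The shift depends on letter class: consonant s→a is +8, but vowel a→e is +4. The rule splits by letter class: vowels +4, consonants +8.
Applying it to ripple: r(cons)+8=z, i(vowel)+4=m, p(cons)+8=x, p(cons)+8=x, l(cons)+8=t, e(vowel)+4=i.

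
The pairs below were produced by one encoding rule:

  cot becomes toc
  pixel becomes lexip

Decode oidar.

The word is simply reversed.
Undoing it on oidar: then reverse → radio.

radio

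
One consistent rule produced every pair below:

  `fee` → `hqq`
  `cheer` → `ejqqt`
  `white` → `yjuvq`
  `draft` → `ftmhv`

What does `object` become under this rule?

adlqev

The shift depends on letter class: consonant f→h is +2, but vowel e→q is +12. Vowels shift forward by 12 and consonants shift forward by 2.
For object: o(vowel)+12=a, b(cons)+2=d, j(cons)+2=l, e(vowel)+12=q, c(cons)+2=e, t(cons)+2=v.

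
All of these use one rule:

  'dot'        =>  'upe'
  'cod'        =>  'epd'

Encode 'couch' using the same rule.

The output letters match the input read backwards, each shifted +1: dot reversed is tod. Two steps: reverse the string, then apply a Caesar shift of +1.
Applying it to couch: reverse → hcuoc; then shift: h+1=i, c+1=d, u+1=v, o+1=p, c+1=d.

idvpd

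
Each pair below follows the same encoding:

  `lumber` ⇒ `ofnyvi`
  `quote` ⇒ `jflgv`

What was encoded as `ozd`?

law

Each pair mirrors across the alphabet (l↔o, u↔f, m↔n): positions sum to 25. Letters are reflected about the middle of the alphabet (position → 25−position): Atbash.
Undoing it on ozd: o↔l, z↔a, d↔w.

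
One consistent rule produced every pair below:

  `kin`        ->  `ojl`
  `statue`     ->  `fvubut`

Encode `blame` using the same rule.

fnbmc

The output letters match the input read backwards, each shifted +1: kin reversed is nik. Two steps: reverse the string, then apply a Caesar shift of +1.
For blame: reverse → emalb; then shift: e+1=f, m+1=n, a+1=b, l+1=m, b+1=c.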